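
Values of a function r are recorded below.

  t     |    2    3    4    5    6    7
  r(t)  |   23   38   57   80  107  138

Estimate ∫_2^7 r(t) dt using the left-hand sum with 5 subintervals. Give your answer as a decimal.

305

Δt = 1.
Sum = 1·[23 + 38 + 57 + 80 + 107] = 305.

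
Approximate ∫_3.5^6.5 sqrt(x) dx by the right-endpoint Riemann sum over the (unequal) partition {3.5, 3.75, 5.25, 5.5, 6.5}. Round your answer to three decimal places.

Subinterval widths: 0.25, 1.5, 0.25, 1.
Right endpoints: 3.75, 5.25, 5.5, 6.5.
f(3.75) ≈ 1.936, f(5.25) ≈ 2.291, f(5.5) ≈ 2.345, f(6.5) ≈ 2.550.
Sum = Σ Δx_i · f(x_i).
Sum ≈ 7.057.

7.057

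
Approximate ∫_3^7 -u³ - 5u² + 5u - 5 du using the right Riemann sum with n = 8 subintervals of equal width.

Δu = (7 − 3)/8 = 0.5.
Right endpoints: 3.5, 4, 4.5, 5, 5.5, 6, 6.5, 7.
f(3.5) = -91.625, f(4) = -129, f(4.5) = -174.875, f(5) = -230, f(5.5) = -295.125, f(6) = -371, f(6.5) = -458.375, f(7) = -558.
Sum = Δu · [f(3.5) + f(4) + f(4.5) + ...].
Sum = -1154.

-1154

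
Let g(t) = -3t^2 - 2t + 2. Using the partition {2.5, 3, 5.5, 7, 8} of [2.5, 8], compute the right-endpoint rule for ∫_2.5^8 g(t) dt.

-709.375

Subinterval widths: 0.5, 2.5, 1.5, 1.
Right endpoints: 3, 5.5, 7, 8.
g(3) = -31, g(5.5) = -99.75, g(7) = -159, g(8) = -206.
Sum = Σ Δt_i · g(t_i).
Sum = -709.375.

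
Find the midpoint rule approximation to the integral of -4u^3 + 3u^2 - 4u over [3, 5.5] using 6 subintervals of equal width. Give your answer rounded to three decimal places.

-735.451

Δu = (5.5 − 3)/6 = 5/12.
Midpoints: 77/24, 3.625, 97/24, 107/24, 4.875, 127/24.
f(77/24) = -394163/3456, f(3.625) = -165.6171875, f(97/24) = -799183/3456, f(107/24) = -1080593/3456, f(4.875) = -411.6328125, f(127/24) = -1831213/3456.
Sum = Δu · [f(77/24) + f(3.625) + f(97/24) + ...].
Sum ≈ -735.451.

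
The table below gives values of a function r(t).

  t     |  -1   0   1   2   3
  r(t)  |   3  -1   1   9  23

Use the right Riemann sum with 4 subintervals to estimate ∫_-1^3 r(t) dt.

Δt = 1.
Sum = 1·[(-1) + 1 + 9 + 23] = 32.

32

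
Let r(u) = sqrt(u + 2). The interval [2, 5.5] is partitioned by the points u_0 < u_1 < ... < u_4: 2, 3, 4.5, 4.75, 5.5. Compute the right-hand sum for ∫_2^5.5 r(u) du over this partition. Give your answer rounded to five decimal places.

Subinterval widths: 1, 1.5, 0.25, 0.75.
Right endpoints: 3, 4.5, 4.75, 5.5.
r(3) ≈ 2.23607, r(4.5) ≈ 2.54951, r(4.75) ≈ 2.59808, r(5.5) ≈ 2.73861.
Sum = Σ Δu_i · r(u_i).
Sum ≈ 8.76381.

8.76381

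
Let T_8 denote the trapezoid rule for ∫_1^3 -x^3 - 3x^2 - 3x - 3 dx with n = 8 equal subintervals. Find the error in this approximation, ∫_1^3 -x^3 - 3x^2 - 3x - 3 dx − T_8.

0.1875

Exact integral: ∫_1^3 f(x) dx = -64.
T_8 = -64.1875.
Error = -64 − (-64.1875) = 0.1875.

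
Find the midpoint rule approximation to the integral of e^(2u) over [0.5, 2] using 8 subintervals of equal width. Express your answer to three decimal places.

Δu = (2 − 0.5)/8 = 0.1875.
Midpoints: 0.59375, 0.78125, 0.96875, 1.15625, 1.34375, 1.53125, 1.71875, 1.90625.
f(0.59375) ≈ 3.279, f(0.78125) ≈ 4.771, f(0.96875) ≈ 6.941, f(1.15625) ≈ 10.100, f(1.34375) ≈ 14.695, f(1.53125) ≈ 21.381, f(1.71875) ≈ 31.109, f(1.90625) ≈ 45.263.
Sum = Δu · [f(0.59375) + f(0.78125) + f(0.96875) + ...].
Sum ≈ 25.789.

25.789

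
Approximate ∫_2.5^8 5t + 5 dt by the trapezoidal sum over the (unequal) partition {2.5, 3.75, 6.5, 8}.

171.875

Subinterval widths: 1.25, 2.75, 1.5.
f(2.5) = 17.5, f(3.75) = 23.75, f(6.5) = 37.5, f(8) = 45.
On each subinterval the trapezoid contributes (Δt_i/2)·[f(t_{i-1}) + f(t_i)].
Sum = 171.875.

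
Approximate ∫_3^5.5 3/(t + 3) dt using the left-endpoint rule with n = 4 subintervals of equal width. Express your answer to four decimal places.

Δt = (5.5 − 3)/4 = 0.625.
Left endpoints: 3, 3.625, 4.25, 4.875.
f(3) = 0.5, f(3.625) = 24/53, f(4.25) = 12/29, f(4.875) = 8/21.
Sum = Δt · [f(3) + f(3.625) + f(4.25) + f(4.875)].
Sum ≈ 1.0922.

1.0922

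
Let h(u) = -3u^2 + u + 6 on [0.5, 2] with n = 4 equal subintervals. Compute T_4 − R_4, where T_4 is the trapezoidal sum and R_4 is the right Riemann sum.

1.828125

T_4 = 2.89453125.
R_4 = 1.06640625.
T_4 − R_4 = 1.828125.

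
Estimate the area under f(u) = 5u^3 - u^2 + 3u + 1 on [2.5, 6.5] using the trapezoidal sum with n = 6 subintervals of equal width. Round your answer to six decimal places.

2173.870370

Δu = (6.5 − 2.5)/6 = 2/3.
f(2.5) = 80.375, f(19/6) = 34397/216, f(23/6) = 60361/216, f(4.5) = 449.875, f(31/6) = 146753/216, f(35/6) = 211021/216, f(6.5) = 1351.375.
T_6 = (Δu/2)·[f(u_0) + 2f(u_1) + ... + 2f(u_{5}) + f(u_6)].
Sum ≈ 2173.870370.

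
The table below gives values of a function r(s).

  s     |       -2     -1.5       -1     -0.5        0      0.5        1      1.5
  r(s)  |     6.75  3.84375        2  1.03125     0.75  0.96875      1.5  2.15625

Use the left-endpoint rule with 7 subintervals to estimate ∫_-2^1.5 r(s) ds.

Δs = 0.5.
Sum = 0.5·[6.75 + 3.84375 + 2 + 1.03125 + 0.75 + 0.96875 + 1.5] = 8.421875.

8.421875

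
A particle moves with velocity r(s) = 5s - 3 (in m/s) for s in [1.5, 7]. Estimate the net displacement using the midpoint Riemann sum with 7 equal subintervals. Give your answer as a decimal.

Δs = (7 − 1.5)/7 = 11/14.
Midpoints: 53/28, 75/28, 97/28, 4.25, 141/28, 163/28, 185/28.
r(53/28) = 181/28, r(75/28) = 291/28, r(97/28) = 401/28, r(4.25) = 18.25, r(141/28) = 621/28, r(163/28) = 731/28, r(185/28) = 841/28.
Sum = Δs · [r(53/28) + r(75/28) + r(97/28) + ...].
Sum = 100.375.

100.375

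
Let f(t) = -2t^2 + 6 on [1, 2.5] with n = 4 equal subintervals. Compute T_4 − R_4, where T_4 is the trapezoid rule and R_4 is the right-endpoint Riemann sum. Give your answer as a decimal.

1.96875

T_4 = -0.8203125.
R_4 = -2.7890625.
T_4 − R_4 = 1.96875.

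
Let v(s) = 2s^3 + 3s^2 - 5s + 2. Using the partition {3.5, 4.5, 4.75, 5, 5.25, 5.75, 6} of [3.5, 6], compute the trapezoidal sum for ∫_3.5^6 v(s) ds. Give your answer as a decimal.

697.3203125

Subinterval widths: 1, 0.25, 0.25, 0.25, 0.5, 0.25.
v(3.5) = 107, v(4.5) = 222.5, v(4.75) = 260.28125, v(5) = 302, v(5.25) = 347.84375, v(5.75) = 452.65625, v(6) = 512.
On each subinterval the trapezoid contributes (Δs_i/2)·[v(s_{i-1}) + v(s_i)].
Sum = 697.3203125.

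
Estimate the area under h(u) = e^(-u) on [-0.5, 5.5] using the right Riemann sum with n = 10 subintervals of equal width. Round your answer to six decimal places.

Δu = (5.5 − (-0.5))/10 = 0.6.
Right endpoints: 0.1, 0.7, 1.3, 1.9, 2.5, 3.1, 3.7, 4.3, 4.9, 5.5.
h(0.1) ≈ 0.904837, h(0.7) ≈ 0.496585, h(1.3) ≈ 0.272532, h(1.9) ≈ 0.149569, h(2.5) ≈ 0.082085, h(3.1) ≈ 0.045049, h(3.7) ≈ 0.024724, h(4.3) ≈ 0.013569, h(4.9) ≈ 0.007447, h(5.5) ≈ 0.004087.
Sum = Δu · [h(0.1) + h(0.7) + h(1.3) + ...].
Sum ≈ 1.200290.

1.200290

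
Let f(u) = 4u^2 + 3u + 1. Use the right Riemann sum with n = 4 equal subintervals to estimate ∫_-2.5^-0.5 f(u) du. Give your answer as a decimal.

Δu = (-0.5 − (-2.5))/4 = 0.5.
Right endpoints: -2, -1.5, -1, -0.5.
f(-2) = 11, f(-1.5) = 5.5, f(-1) = 2, f(-0.5) = 0.5.
Sum = Δu · [f(-2) + f(-1.5) + f(-1) + f(-0.5)].
Sum = 9.5.

9.5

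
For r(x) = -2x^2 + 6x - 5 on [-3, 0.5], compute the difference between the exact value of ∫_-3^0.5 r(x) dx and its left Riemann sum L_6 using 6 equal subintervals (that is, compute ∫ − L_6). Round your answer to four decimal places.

Exact integral: ∫_-3^0.5 r(x) dx ≈ -61.833333.
L_6 ≈ -73.459491.
Error ≈ -61.833333 − (-73.459491) ≈ 11.6262.

11.6262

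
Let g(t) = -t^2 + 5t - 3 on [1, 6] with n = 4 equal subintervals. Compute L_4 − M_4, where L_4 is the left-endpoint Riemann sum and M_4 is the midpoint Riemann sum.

L_4 = 5.78125.
M_4 = 1.484375.
L_4 − M_4 = 4.296875.

4.296875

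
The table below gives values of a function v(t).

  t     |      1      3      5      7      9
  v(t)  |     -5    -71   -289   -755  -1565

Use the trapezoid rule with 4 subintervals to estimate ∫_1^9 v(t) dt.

Δt = 2.
T_4 = (2/2)·[(-5) + 2·(-71) + 2·(-289) + 2·(-755) + (-1565)] = -3800.

-3800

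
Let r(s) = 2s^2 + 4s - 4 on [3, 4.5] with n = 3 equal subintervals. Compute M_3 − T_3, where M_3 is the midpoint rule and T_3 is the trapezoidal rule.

M_3 = 59.1875.
T_3 = 59.375.
M_3 − T_3 = -0.1875.

-0.1875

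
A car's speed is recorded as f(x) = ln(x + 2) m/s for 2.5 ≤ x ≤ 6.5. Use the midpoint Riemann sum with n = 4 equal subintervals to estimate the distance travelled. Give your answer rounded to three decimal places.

7.427

Δx = (6.5 − 2.5)/4 = 1.
Midpoints: 3, 4, 5, 6.
f(3) ≈ 1.609, f(4) ≈ 1.792, f(5) ≈ 1.946, f(6) ≈ 2.079.
Sum = Δx · [f(3) + f(4) + f(5) + f(6)].
Sum ≈ 7.427.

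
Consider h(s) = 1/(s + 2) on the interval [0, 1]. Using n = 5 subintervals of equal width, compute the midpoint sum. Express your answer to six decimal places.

Δs = (1 − 0)/5 = 0.2.
Midpoints: 0.1, 0.3, 0.5, 0.7, 0.9.
h(0.1) = 10/21, h(0.3) = 10/23, h(0.5) = 0.4, h(0.7) = 10/27, h(0.9) = 10/29.
Sum = Δs · [h(0.1) + h(0.3) + h(0.5) + h(0.7) + h(0.9)].
Sum ≈ 0.405234.

0.405234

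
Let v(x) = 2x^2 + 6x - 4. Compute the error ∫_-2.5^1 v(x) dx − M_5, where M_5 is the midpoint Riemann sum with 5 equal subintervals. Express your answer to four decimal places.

0.2858

Exact integral: ∫_-2.5^1 v(x) dx ≈ -18.666667.
M_5 = -18.9525.
Error ≈ -18.666667 − (-18.9525) ≈ 0.2858.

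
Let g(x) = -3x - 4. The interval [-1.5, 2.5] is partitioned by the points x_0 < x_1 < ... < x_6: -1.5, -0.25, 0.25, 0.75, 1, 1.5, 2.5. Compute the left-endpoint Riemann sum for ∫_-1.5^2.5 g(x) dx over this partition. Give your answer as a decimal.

-16.9375

Subinterval widths: 1.25, 0.5, 0.5, 0.25, 0.5, 1.
Left endpoints: -1.5, -0.25, 0.25, 0.75, 1, 1.5.
g(-1.5) = 0.5, g(-0.25) = -3.25, g(0.25) = -4.75, g(0.75) = -6.25, g(1) = -7, g(1.5) = -8.5.
Sum = Σ Δx_i · g(x_i).
Sum = -16.9375.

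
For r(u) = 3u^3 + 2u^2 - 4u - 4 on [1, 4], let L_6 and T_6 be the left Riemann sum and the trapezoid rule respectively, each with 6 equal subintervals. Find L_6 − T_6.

L_6 = 142.5625.
T_6 = 194.3125.
L_6 − T_6 = -51.75.

-51.75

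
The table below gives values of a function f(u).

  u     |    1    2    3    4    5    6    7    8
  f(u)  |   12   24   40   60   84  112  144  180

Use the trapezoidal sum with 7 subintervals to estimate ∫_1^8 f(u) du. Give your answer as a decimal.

560

Δu = 1.
T_7 = (1/2)·[12 + 2·24 + 2·40 + 2·60 + 2·84 + 2·112 + 2·144 + 180] = 560.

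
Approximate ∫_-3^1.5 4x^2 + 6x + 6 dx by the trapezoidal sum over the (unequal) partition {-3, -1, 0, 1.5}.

55.5

Subinterval widths: 2, 1, 1.5.
f(-3) = 24, f(-1) = 4, f(0) = 6, f(1.5) = 24.
On each subinterval the trapezoid contributes (Δx_i/2)·[f(x_{i-1}) + f(x_i)].
Sum = 55.5.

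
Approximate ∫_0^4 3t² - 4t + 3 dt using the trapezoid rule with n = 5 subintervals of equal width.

45.28

Δt = (4 − 0)/5 = 0.8.
f(0) = 3, f(0.8) = 1.72, f(1.6) = 4.28, f(2.4) = 10.68, f(3.2) = 20.92, f(4) = 35.
T_5 = (Δt/2)·[f(t_0) + 2f(t_1) + ... + 2f(t_{4}) + f(t_5)].
Sum = 45.28.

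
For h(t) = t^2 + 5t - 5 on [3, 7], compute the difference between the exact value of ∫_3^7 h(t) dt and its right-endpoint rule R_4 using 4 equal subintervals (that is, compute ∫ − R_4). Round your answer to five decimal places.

-30.66667

Exact integral: ∫_3^7 h(t) dt ≈ 185.3333333.
R_4 = 216.
Error ≈ 185.3333333 − 216 ≈ -30.66667.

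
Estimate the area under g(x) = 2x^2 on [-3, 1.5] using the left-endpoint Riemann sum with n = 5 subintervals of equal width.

Δx = (1.5 − (-3))/5 = 0.9.
Left endpoints: -3, -2.1, -1.2, -0.3, 0.6.
g(-3) = 18, g(-2.1) = 8.82, g(-1.2) = 2.88, g(-0.3) = 0.18, g(0.6) = 0.72.
Sum = Δx · [g(-3) + g(-2.1) + g(-1.2) + g(-0.3) + g(0.6)].
Sum = 27.54.

27.54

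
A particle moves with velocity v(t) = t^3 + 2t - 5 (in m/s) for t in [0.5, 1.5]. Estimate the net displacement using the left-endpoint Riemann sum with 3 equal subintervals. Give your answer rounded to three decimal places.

Δt = (1.5 − 0.5)/3 = 1/3.
Left endpoints: 0.5, 5/6, 7/6.
v(0.5) = -3.875, v(5/6) = -595/216, v(7/6) = -233/216.
Sum = Δt · [v(0.5) + v(5/6) + v(7/6)].
Sum ≈ -2.569.

-2.569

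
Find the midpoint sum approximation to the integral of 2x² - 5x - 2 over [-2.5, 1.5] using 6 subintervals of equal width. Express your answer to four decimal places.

Δx = (1.5 − (-2.5))/6 = 2/3.
Midpoints: -13/6, -1.5, -5/6, -1/6, 0.5, 7/6.
f(-13/6) = 164/9, f(-1.5) = 10, f(-5/6) = 32/9, f(-1/6) = -10/9, f(0.5) = -4, f(7/6) = -46/9.
Sum = Δx · [f(-13/6) + f(-1.5) + f(-5/6) + ...].
Sum ≈ 14.3704.

14.3704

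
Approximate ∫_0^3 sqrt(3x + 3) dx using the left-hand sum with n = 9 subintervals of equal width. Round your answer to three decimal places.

Δx = (3 − 0)/9 = 1/3.
Left endpoints: 0, 1/3, 2/3, 1, 4/3, 5/3, 2, 7/3, 8/3.
f(0) ≈ 1.732, f(1/3) ≈ 2.000, f(2/3) ≈ 2.236, f(1) ≈ 2.449, f(4/3) ≈ 2.646, f(5/3) ≈ 2.828, f(2) ≈ 3.000, f(7/3) ≈ 3.162, f(8/3) ≈ 3.317.
Sum = Δx · [f(0) + f(1/3) + f(2/3) + ...].
Sum ≈ 7.790.

7.790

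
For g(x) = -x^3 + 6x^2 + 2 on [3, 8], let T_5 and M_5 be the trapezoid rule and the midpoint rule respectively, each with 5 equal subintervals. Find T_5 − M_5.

-13.125

T_5 = -32.5.
M_5 = -19.375.
T_5 − M_5 = -13.125.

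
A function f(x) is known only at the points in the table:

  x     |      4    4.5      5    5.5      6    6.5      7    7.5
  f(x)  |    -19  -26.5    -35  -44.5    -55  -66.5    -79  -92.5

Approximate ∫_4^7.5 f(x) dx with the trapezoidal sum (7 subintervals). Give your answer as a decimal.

Δx = 0.5.
T_7 = (0.5/2)·[(-19) + 2·(-26.5) + 2·(-35) + 2·(-44.5) + 2·(-55) + 2·(-66.5) + 2·(-79) + (-92.5)] = -181.125.

-181.125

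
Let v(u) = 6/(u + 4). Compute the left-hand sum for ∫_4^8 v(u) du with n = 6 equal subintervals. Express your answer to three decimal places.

Δu = (8 − 4)/6 = 2/3.
Left endpoints: 4, 14/3, 16/3, 6, 20/3, 22/3.
v(4) = 0.75, v(14/3) = 9/13, v(16/3) = 9/14, v(6) = 0.6, v(20/3) = 0.5625, v(22/3) = 9/17.
Sum = Δu · [v(4) + v(14/3) + v(16/3) + ...].
Sum ≈ 2.518.

2.518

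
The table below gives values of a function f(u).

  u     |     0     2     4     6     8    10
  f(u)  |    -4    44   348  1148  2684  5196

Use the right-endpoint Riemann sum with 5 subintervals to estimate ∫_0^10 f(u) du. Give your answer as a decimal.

Δu = 2.
Sum = 2·[44 + 348 + 1148 + 2684 + 5196] = 18840.

18840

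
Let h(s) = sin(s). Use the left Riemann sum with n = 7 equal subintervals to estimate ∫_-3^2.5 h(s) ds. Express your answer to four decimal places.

Δs = (2.5 − (-3))/7 = 11/14.
Left endpoints: -3, -31/14, -10/7, -9/14, 1/7, 13/14, 12/7.
h(-3) ≈ -0.1411, h(-31/14) ≈ -0.8000, h(-10/7) ≈ -0.9899, h(-9/14) ≈ -0.5995, h(1/7) ≈ 0.1424, h(13/14) ≈ 0.8008, h(12/7) ≈ 0.9897.
Sum = Δs · [h(-3) + h(-31/14) + h(-10/7) + ...].
Sum ≈ -0.4696.

-0.4696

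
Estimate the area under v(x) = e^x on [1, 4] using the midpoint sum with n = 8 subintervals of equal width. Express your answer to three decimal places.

Δx = (4 − 1)/8 = 0.375.
Midpoints: 1.1875, 1.5625, 1.9375, 2.3125, 2.6875, 3.0625, 3.4375, 3.8125.
v(1.1875) ≈ 3.279, v(1.5625) ≈ 4.771, v(1.9375) ≈ 6.941, v(2.3125) ≈ 10.100, v(2.6875) ≈ 14.695, v(3.0625) ≈ 21.381, v(3.4375) ≈ 31.109, v(3.8125) ≈ 45.263.
Sum = Δx · [v(1.1875) + v(1.5625) + v(1.9375) + ...].
Sum ≈ 51.577.

51.577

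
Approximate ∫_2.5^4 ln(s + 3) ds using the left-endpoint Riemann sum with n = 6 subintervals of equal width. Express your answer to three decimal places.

2.715

Δs = (4 − 2.5)/6 = 0.25.
Left endpoints: 2.5, 2.75, 3, 3.25, 3.5, 3.75.
f(2.5) ≈ 1.705, f(2.75) ≈ 1.749, f(3) ≈ 1.792, f(3.25) ≈ 1.833, f(3.5) ≈ 1.872, f(3.75) ≈ 1.910.
Sum = Δs · [f(2.5) + f(2.75) + f(3) + ...].
Sum ≈ 2.715.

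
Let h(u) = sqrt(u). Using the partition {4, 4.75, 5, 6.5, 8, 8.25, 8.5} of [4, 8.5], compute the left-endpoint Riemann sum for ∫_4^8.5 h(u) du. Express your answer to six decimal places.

10.648406

Subinterval widths: 0.75, 0.25, 1.5, 1.5, 0.25, 0.25.
Left endpoints: 4, 4.75, 5, 6.5, 8, 8.25.
h(4) ≈ 2.000000, h(4.75) ≈ 2.179449, h(5) ≈ 2.236068, h(6.5) ≈ 2.549510, h(8) ≈ 2.828427, h(8.25) ≈ 2.872281.
Sum = Σ Δu_i · h(u_i).
Sum ≈ 10.648406.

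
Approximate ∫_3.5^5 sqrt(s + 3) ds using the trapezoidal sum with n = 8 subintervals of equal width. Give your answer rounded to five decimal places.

Δs = (5 − 3.5)/8 = 0.1875.
f(3.5) ≈ 2.54951, f(3.6875) ≈ 2.58602, f(3.875) ≈ 2.62202, f(4.0625) ≈ 2.65754, f(4.25) ≈ 2.69258, f(4.4375) ≈ 2.72718, f(4.625) ≈ 2.76134, f(4.8125) ≈ 2.79508, f(5) ≈ 2.82843.
T_8 = (Δs/2)·[f(s_0) + 2f(s_1) + ... + 2f(s_{7}) + f(s_8)].
Sum ≈ 4.03701.

4.03701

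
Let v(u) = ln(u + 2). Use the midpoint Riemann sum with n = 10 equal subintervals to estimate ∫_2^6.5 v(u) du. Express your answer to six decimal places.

Δu = (6.5 − 2)/10 = 0.45.
Midpoints: 2.225, 2.675, 3.125, 3.575, 4.025, 4.475, 4.925, 5.375, 5.825, 6.275.
v(2.225) ≈ 1.441019, v(2.675) ≈ 1.542229, v(3.125) ≈ 1.634131, v(3.575) ≈ 1.718292, v(4.025) ≈ 1.795917, v(4.475) ≈ 1.867949, v(4.925) ≈ 1.935138, v(5.375) ≈ 1.998096, v(5.825) ≈ 2.057324, v(6.275) ≈ 2.113239.
Sum = Δu · [v(2.225) + v(2.675) + v(3.125) + ...].
Sum ≈ 8.146500.

8.146500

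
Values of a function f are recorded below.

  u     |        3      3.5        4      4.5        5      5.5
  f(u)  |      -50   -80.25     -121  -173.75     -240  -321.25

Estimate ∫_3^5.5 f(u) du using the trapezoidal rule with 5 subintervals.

Δu = 0.5.
T_5 = (0.5/2)·[(-50) + 2·(-80.25) + 2·(-121) + 2·(-173.75) + 2·(-240) + (-321.25)] = -400.3125.

-400.3125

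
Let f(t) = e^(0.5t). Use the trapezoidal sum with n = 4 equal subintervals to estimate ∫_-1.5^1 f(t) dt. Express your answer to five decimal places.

Δt = (1 − (-1.5))/4 = 0.625.
f(-1.5) ≈ 0.47237, f(-0.875) ≈ 0.64565, f(-0.25) ≈ 0.88250, f(0.375) ≈ 1.20623, f(1) ≈ 1.64872.
T_4 = (Δt/2)·[f(t_0) + 2f(t_1) + 2f(t_2) + 2f(t_3) + f(t_4)].
Sum ≈ 2.37182.

2.37182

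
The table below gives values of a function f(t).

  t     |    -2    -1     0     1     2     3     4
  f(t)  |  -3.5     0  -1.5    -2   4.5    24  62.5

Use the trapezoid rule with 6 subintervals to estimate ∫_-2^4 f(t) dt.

Δt = 1.
T_6 = (1/2)·[(-3.5) + 2·0 + 2·(-1.5) + 2·(-2) + 2·4.5 + 2·24 + 62.5] = 54.5.

54.5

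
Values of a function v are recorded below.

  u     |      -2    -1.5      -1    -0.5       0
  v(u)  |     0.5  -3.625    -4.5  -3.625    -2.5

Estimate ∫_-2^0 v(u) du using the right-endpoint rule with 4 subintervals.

Δu = 0.5.
Sum = 0.5·[(-3.625) + (-4.5) + (-3.625) + (-2.5)] = -7.125.

-7.125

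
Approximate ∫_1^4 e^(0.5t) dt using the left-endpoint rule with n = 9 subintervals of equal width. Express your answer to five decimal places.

Δt = (4 − 1)/9 = 1/3.
Left endpoints: 1, 4/3, 5/3, 2, 7/3, 8/3, 3, 10/3, 11/3.
f(1) ≈ 1.64872, f(4/3) ≈ 1.94773, f(5/3) ≈ 2.30098, f(2) ≈ 2.71828, f(7/3) ≈ 3.21127, f(8/3) ≈ 3.79367, f(3) ≈ 4.48169, f(10/3) ≈ 5.29449, f(11/3) ≈ 6.25470.
Sum = Δt · [f(1) + f(4/3) + f(5/3) + ...].
Sum ≈ 10.55051.

10.55051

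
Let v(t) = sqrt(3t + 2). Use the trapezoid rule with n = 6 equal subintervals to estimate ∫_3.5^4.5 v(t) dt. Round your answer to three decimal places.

Δt = (4.5 − 3.5)/6 = 1/6.
v(3.5) ≈ 3.536, v(11/3) ≈ 3.606, v(23/6) ≈ 3.674, v(4) ≈ 3.742, v(25/6) ≈ 3.808, v(13/3) ≈ 3.873, v(4.5) ≈ 3.937.
T_6 = (Δt/2)·[v(t_0) + 2v(t_1) + ... + 2v(t_{5}) + v(t_6)].
Sum ≈ 3.740.

3.740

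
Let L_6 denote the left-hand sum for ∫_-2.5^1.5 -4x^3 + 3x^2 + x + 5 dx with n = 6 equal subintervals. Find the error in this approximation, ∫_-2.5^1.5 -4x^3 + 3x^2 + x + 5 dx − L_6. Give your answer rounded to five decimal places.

Exact integral: ∫_-2.5^1.5 f(x) dx = 71.
L_6 ≈ 101.6666667.
Error ≈ 71 − 101.6666667 ≈ -30.66667.

-30.66667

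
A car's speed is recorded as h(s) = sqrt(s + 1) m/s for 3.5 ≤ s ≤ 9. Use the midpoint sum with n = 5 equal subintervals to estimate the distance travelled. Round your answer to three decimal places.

Δs = (9 − 3.5)/5 = 1.1.
Midpoints: 4.05, 5.15, 6.25, 7.35, 8.45.
h(4.05) ≈ 2.247, h(5.15) ≈ 2.480, h(6.25) ≈ 2.693, h(7.35) ≈ 2.890, h(8.45) ≈ 3.074.
Sum = Δs · [h(4.05) + h(5.15) + h(6.25) + h(7.35) + h(8.45)].
Sum ≈ 14.722.

14.722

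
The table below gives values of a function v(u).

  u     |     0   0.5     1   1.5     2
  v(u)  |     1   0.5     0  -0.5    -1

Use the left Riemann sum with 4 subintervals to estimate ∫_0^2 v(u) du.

Δu = 0.5.
Sum = 0.5·[1 + 0.5 + 0 + (-0.5)] = 0.5.

0.5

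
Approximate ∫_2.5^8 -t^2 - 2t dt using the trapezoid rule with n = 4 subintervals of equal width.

Δt = (8 − 2.5)/4 = 1.375.
f(2.5) = -11.25, f(3.875) = -22.765625, f(5.25) = -38.0625, f(6.625) = -57.140625, f(8) = -80.
T_4 = (Δt/2)·[f(t_0) + 2f(t_1) + 2f(t_2) + 2f(t_3) + f(t_4)].
Sum = -224.94140625.

-224.94140625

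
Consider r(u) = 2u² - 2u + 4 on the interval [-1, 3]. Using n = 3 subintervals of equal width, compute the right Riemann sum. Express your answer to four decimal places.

Δu = (3 − (-1))/3 = 4/3.
Right endpoints: 1/3, 5/3, 3.
r(1/3) = 32/9, r(5/3) = 56/9, r(3) = 16.
Sum = Δu · [r(1/3) + r(5/3) + r(3)].
Sum ≈ 34.3704.

34.3704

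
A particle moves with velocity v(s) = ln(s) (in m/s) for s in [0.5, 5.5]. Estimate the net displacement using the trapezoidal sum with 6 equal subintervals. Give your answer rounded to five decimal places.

Δs = (5.5 − 0.5)/6 = 5/6.
v(0.5) ≈ -0.69315, v(4/3) ≈ 0.28768, v(13/6) ≈ 0.77319, v(3) ≈ 1.09861, v(23/6) ≈ 1.34373, v(14/3) ≈ 1.54045, v(5.5) ≈ 1.70475.
T_6 = (Δs/2)·[v(s_0) + 2v(s_1) + ... + 2v(s_{5}) + v(s_6)].
Sum ≈ 4.62455.

4.62455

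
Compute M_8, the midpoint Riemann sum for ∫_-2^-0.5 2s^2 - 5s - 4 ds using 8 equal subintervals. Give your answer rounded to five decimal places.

8.61621

Δs = (-0.5 − (-2))/8 = 0.1875.
Midpoints: -1.90625, -1.71875, -1.53125, -1.34375, -1.15625, -0.96875, -0.78125, -0.59375.
f(-1.90625) = 6553/512, f(-1.71875) = 5377/512, f(-1.53125) = 4273/512, f(-1.34375) = 3241/512, f(-1.15625) = 2281/512, f(-0.96875) = 1393/512, f(-0.78125) = 577/512, f(-0.59375) = -167/512.
Sum = Δs · [f(-1.90625) + f(-1.71875) + f(-1.53125) + ...].
Sum ≈ 8.61621.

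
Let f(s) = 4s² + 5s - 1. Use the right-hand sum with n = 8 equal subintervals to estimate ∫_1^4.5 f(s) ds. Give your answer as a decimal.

Δs = (4.5 − 1)/8 = 0.4375.
Right endpoints: 1.4375, 1.875, 2.3125, 2.75, 3.1875, 3.625, 4.0625, 4.5.
f(1.4375) = 14.453125, f(1.875) = 22.4375, f(2.3125) = 31.953125, f(2.75) = 43, f(3.1875) = 55.578125, f(3.625) = 69.6875, f(4.0625) = 85.328125, f(4.5) = 102.5.
Sum = Δs · [f(1.4375) + f(1.875) + f(2.3125) + ...].
Sum = 185.91015625.

185.91015625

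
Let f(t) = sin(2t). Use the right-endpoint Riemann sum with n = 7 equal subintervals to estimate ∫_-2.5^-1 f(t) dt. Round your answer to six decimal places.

Δt = (-1 − (-2.5))/7 = 3/14.
Right endpoints: -16/7, -29/14, -13/7, -23/14, -10/7, -17/14, -1.
f(-16/7) ≈ 0.990082, f(-29/14) ≈ 0.842154, f(-13/7) ≈ 0.541897, f(-23/14) ≈ 0.143623, f(-10/7) ≈ -0.280629, f(-17/14) ≈ -0.654122, f(-1) ≈ -0.909297.
Sum = Δt · [f(-16/7) + f(-29/14) + f(-13/7) + ...].
Sum ≈ 0.144366.

0.144366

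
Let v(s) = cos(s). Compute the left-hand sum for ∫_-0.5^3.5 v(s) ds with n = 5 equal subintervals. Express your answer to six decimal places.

Δs = (3.5 − (-0.5))/5 = 0.8.
Left endpoints: -0.5, 0.3, 1.1, 1.9, 2.7.
v(-0.5) ≈ 0.877583, v(0.3) ≈ 0.955336, v(1.1) ≈ 0.453596, v(1.9) ≈ -0.323290, v(2.7) ≈ -0.904072.
Sum = Δs · [v(-0.5) + v(0.3) + v(1.1) + v(1.9) + v(2.7)].
Sum ≈ 0.847323.

0.847323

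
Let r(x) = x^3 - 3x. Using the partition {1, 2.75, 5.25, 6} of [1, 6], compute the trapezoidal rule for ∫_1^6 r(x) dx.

308.7109375

Subinterval widths: 1.75, 2.5, 0.75.
r(1) = -2, r(2.75) = 12.546875, r(5.25) = 128.953125, r(6) = 198.
On each subinterval the trapezoid contributes (Δx_i/2)·[r(x_{i-1}) + r(x_i)].
Sum = 308.7109375.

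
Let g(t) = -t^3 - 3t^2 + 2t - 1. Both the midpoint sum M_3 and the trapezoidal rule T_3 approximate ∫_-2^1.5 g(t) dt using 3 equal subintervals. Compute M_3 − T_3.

M_3 ≈ -12.99739583.
T_3 ≈ -15.67708333.
M_3 − T_3 = 2.6796875.

2.6796875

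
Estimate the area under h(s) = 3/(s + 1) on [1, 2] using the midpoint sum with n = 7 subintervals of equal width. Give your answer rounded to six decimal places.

1.216041

Δs = (2 − 1)/7 = 1/7.
Midpoints: 15/14, 17/14, 19/14, 1.5, 23/14, 25/14, 27/14.
h(15/14) = 42/29, h(17/14) = 42/31, h(19/14) = 14/11, h(1.5) = 1.2, h(23/14) = 42/37, h(25/14) = 14/13, h(27/14) = 42/41.
Sum = Δs · [h(15/14) + h(17/14) + h(19/14) + ...].
Sum ≈ 1.216041.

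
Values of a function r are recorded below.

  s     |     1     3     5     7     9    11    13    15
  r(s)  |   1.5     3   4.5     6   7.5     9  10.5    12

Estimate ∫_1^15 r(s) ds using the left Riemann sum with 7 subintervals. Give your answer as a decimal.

84

Δs = 2.
Sum = 2·[1.5 + 3 + 4.5 + 6 + 7.5 + 9 + 10.5] = 84.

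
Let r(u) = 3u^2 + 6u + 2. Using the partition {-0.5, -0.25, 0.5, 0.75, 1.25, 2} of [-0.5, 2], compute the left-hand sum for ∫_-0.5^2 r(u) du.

16.625

Subinterval widths: 0.25, 0.75, 0.25, 0.5, 0.75.
Left endpoints: -0.5, -0.25, 0.5, 0.75, 1.25.
r(-0.5) = -0.25, r(-0.25) = 0.6875, r(0.5) = 5.75, r(0.75) = 8.1875, r(1.25) = 14.1875.
Sum = Σ Δu_i · r(u_i).
Sum = 16.625.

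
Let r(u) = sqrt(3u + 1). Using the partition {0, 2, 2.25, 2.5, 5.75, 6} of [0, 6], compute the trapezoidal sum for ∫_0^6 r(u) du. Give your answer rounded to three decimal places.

17.795

Subinterval widths: 2, 0.25, 0.25, 3.25, 0.25.
r(0) ≈ 1.000, r(2) ≈ 2.646, r(2.25) ≈ 2.784, r(2.5) ≈ 2.915, r(5.75) ≈ 4.272, r(6) ≈ 4.359.
On each subinterval the trapezoid contributes (Δu_i/2)·[r(u_{i-1}) + r(u_i)].
Sum ≈ 17.795.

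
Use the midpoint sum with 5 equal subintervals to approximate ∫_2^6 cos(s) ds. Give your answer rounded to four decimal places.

-1.2210

Δs = (6 − 2)/5 = 0.8.
Midpoints: 2.4, 3.2, 4, 4.8, 5.6.
f(2.4) ≈ -0.7374, f(3.2) ≈ -0.9983, f(4) ≈ -0.6536, f(4.8) ≈ 0.0875, f(5.6) ≈ 0.7756.
Sum = Δs · [f(2.4) + f(3.2) + f(4) + f(4.8) + f(5.6)].
Sum ≈ -1.2210.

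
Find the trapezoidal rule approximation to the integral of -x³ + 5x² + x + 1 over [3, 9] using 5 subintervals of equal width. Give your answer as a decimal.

Δx = (9 − 3)/5 = 1.2.
f(3) = 22, f(4.2) = 19.312, f(5.4) = -5.264, f(6.6) = -62.096, f(7.8) = -161.552, f(9) = -314.
T_5 = (Δx/2)·[f(x_0) + 2f(x_1) + ... + 2f(x_{4}) + f(x_5)].
Sum = -426.72.

-426.72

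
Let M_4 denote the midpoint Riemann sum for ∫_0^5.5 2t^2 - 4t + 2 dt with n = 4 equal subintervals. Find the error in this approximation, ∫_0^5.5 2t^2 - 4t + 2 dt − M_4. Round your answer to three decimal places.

Exact integral: ∫_0^5.5 f(t) dt ≈ 61.41667.
M_4 = 59.68359375.
Error ≈ 61.41667 − 59.68359375 ≈ 1.733.

1.733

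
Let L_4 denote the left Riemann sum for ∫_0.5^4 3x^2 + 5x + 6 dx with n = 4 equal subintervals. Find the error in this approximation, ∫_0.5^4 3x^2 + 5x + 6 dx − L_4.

26.98828125

Exact integral: ∫_0.5^4 f(x) dx = 124.25.
L_4 = 97.26171875.
Error = 124.25 − 97.26171875 = 26.98828125.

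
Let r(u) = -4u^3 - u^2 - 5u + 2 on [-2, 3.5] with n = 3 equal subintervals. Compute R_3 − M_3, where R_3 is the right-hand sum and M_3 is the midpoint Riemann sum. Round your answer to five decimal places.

R_3 ≈ -410.7685185.
M_3 ≈ -145.2407407.
R_3 − M_3 ≈ -265.52778.

-265.52778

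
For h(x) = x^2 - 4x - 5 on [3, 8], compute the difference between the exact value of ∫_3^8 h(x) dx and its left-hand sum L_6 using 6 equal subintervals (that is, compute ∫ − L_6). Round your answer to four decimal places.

14.0046

Exact integral: ∫_3^8 h(x) dx ≈ 26.666667.
L_6 ≈ 12.662037.
Error ≈ 26.666667 − 12.662037 ≈ 14.0046.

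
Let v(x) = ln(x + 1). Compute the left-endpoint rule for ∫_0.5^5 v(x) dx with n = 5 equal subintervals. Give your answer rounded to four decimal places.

Δx = (5 − 0.5)/5 = 0.9.
Left endpoints: 0.5, 1.4, 2.3, 3.2, 4.1.
v(0.5) ≈ 0.4055, v(1.4) ≈ 0.8755, v(2.3) ≈ 1.1939, v(3.2) ≈ 1.4351, v(4.1) ≈ 1.6292.
Sum = Δx · [v(0.5) + v(1.4) + v(2.3) + v(3.2) + v(4.1)].
Sum ≈ 4.9853.

4.9853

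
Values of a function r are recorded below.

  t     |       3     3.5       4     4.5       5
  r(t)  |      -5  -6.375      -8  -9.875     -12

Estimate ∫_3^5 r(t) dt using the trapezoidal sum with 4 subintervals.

-16.375

Δt = 0.5.
T_4 = (0.5/2)·[(-5) + 2·(-6.375) + 2·(-8) + 2·(-9.875) + (-12)] = -16.375.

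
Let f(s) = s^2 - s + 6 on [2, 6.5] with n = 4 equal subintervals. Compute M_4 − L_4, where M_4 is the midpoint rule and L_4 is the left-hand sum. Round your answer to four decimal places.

17.5605

M_4 ≈ 96.275391.
L_4 = 78.71484375.
M_4 − L_4 ≈ 17.5605.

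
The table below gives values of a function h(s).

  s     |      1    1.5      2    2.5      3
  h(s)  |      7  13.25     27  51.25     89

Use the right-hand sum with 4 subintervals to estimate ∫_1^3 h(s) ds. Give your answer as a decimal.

90.25

Δs = 0.5.
Sum = 0.5·[13.25 + 27 + 51.25 + 89] = 90.25.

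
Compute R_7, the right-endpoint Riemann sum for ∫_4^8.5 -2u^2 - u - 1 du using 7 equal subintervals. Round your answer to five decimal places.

-437.60204

Δu = (8.5 − 4)/7 = 9/14.
Right endpoints: 65/14, 37/7, 83/14, 46/7, 101/14, 55/7, 8.5.
f(65/14) = -2389/49, f(37/7) = -3046/49, f(83/14) = -3784/49, f(46/7) = -4603/49, f(101/14) = -5503/49, f(55/7) = -6484/49, f(8.5) = -154.
Sum = Δu · [f(65/14) + f(37/7) + f(83/14) + ...].
Sum ≈ -437.60204.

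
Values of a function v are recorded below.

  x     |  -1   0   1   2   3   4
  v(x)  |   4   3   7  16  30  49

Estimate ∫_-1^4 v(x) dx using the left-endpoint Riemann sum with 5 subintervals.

Δx = 1.
Sum = 1·[4 + 3 + 7 + 16 + 30] = 60.

60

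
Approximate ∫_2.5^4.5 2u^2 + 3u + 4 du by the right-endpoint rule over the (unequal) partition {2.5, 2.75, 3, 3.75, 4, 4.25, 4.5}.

86.84375

Subinterval widths: 0.25, 0.25, 0.75, 0.25, 0.25, 0.25.
Right endpoints: 2.75, 3, 3.75, 4, 4.25, 4.5.
f(2.75) = 27.375, f(3) = 31, f(3.75) = 43.375, f(4) = 48, f(4.25) = 52.875, f(4.5) = 58.
Sum = Σ Δu_i · f(u_i).
Sum = 86.84375.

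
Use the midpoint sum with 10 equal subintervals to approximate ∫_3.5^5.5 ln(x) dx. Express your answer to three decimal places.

2.992

Δx = (5.5 − 3.5)/10 = 0.2.
Midpoints: 3.6, 3.8, 4, 4.2, 4.4, 4.6, 4.8, 5, 5.2, 5.4.
f(3.6) ≈ 1.281, f(3.8) ≈ 1.335, f(4) ≈ 1.386, f(4.2) ≈ 1.435, f(4.4) ≈ 1.482, f(4.6) ≈ 1.526, f(4.8) ≈ 1.569, f(5) ≈ 1.609, f(5.2) ≈ 1.649, f(5.4) ≈ 1.686.
Sum = Δx · [f(3.6) + f(3.8) + f(4) + ...].
Sum ≈ 2.992.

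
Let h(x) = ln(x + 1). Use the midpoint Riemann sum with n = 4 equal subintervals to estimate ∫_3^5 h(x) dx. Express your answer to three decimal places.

3.206

Δx = (5 − 3)/4 = 0.5.
Midpoints: 3.25, 3.75, 4.25, 4.75.
h(3.25) ≈ 1.447, h(3.75) ≈ 1.558, h(4.25) ≈ 1.658, h(4.75) ≈ 1.749.
Sum = Δx · [h(3.25) + h(3.75) + h(4.25) + h(4.75)].
Sum ≈ 3.206.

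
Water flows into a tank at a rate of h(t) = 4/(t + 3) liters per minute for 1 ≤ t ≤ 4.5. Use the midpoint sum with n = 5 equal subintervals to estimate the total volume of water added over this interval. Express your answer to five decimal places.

Δt = (4.5 − 1)/5 = 0.7.
Midpoints: 1.35, 2.05, 2.75, 3.45, 4.15.
h(1.35) = 80/87, h(2.05) = 80/101, h(2.75) = 16/23, h(3.45) = 80/129, h(4.15) = 80/143.
Sum = Δt · [h(1.35) + h(2.05) + h(2.75) + h(3.45) + h(4.15)].
Sum ≈ 2.51081.

2.51081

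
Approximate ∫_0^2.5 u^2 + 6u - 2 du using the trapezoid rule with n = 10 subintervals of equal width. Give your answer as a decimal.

18.984375

Δu = (2.5 − 0)/10 = 0.25.
f(0) = -2, f(0.25) = -0.4375, f(0.5) = 1.25, f(0.75) = 3.0625, f(1) = 5, f(1.25) = 7.0625, f(1.5) = 9.25, f(1.75) = 11.5625, f(2) = 14, f(2.25) = 16.5625, f(2.5) = 19.25.
T_10 = (Δu/2)·[f(u_0) + 2f(u_1) + ... + 2f(u_{9}) + f(u_10)].
Sum = 18.984375.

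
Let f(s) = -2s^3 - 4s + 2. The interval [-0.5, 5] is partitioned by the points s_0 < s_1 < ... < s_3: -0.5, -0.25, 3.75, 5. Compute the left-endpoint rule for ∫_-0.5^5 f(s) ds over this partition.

-134.8984375

Subinterval widths: 0.25, 4, 1.25.
Left endpoints: -0.5, -0.25, 3.75.
f(-0.5) = 4.25, f(-0.25) = 3.03125, f(3.75) = -118.46875.
Sum = Σ Δs_i · f(s_i).
Sum = -134.8984375.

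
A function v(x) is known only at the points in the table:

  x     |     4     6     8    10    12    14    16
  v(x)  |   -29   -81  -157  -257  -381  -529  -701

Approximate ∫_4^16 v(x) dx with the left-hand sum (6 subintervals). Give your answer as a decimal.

Δx = 2.
Sum = 2·[(-29) + (-81) + (-157) + (-257) + (-381) + (-529)] = -2868.

-2868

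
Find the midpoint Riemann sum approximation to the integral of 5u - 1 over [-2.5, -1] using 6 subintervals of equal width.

-14.625

Δu = (-1 − (-2.5))/6 = 0.25.
Midpoints: -2.375, -2.125, -1.875, -1.625, -1.375, -1.125.
f(-2.375) = -12.875, f(-2.125) = -11.625, f(-1.875) = -10.375, f(-1.625) = -9.125, f(-1.375) = -7.875, f(-1.125) = -6.625.
Sum = Δu · [f(-2.375) + f(-2.125) + f(-1.875) + ...].
Sum = -14.625.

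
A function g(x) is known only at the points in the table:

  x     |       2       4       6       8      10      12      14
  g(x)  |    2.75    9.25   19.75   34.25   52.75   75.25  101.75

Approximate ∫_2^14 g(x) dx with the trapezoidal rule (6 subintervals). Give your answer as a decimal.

487

Δx = 2.
T_6 = (2/2)·[2.75 + 2·9.25 + 2·19.75 + 2·34.25 + 2·52.75 + 2·75.25 + 101.75] = 487.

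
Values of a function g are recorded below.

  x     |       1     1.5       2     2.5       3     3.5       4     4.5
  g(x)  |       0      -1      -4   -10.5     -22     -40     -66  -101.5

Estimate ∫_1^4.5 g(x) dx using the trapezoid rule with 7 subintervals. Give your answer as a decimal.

-97.125

Δx = 0.5.
T_7 = (0.5/2)·[0 + 2·(-1) + 2·(-4) + 2·(-10.5) + 2·(-22) + 2·(-40) + 2·(-66) + (-101.5)] = -97.125.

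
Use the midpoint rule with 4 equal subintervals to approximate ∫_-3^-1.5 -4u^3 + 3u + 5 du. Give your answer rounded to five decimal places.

72.83789

Δu = (-1.5 − (-3))/4 = 0.375.
Midpoints: -2.8125, -2.4375, -2.0625, -1.6875.
f(-2.8125) = 87605/1024, f(-2.4375) = 56951/1024, f(-2.0625) = 34721/1024, f(-1.6875) = 19619/1024.
Sum = Δu · [f(-2.8125) + f(-2.4375) + f(-2.0625) + f(-1.6875)].
Sum ≈ 72.83789.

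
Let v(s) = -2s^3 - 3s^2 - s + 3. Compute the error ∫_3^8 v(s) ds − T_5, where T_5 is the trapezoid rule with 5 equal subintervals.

30

Exact integral: ∫_3^8 v(s) ds = -2505.
T_5 = -2535.
Error = -2505 − (-2535) = 30.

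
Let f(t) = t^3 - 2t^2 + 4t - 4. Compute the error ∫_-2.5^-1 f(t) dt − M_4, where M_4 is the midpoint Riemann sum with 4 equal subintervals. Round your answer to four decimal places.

Exact integral: ∫_-2.5^-1 f(t) dt = -35.765625.
M_4 ≈ -35.638184.
Error ≈ -35.765625 − (-35.638184) ≈ -0.1274.

-0.1274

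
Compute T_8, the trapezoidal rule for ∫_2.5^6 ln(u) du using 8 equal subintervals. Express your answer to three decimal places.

4.956

Δu = (6 − 2.5)/8 = 0.4375.
f(2.5) ≈ 0.916, f(2.9375) ≈ 1.078, f(3.375) ≈ 1.216, f(3.8125) ≈ 1.338, f(4.25) ≈ 1.447, f(4.6875) ≈ 1.545, f(5.125) ≈ 1.634, f(5.5625) ≈ 1.716, f(6) ≈ 1.792.
T_8 = (Δu/2)·[f(u_0) + 2f(u_1) + ... + 2f(u_{7}) + f(u_8)].
Sum ≈ 4.956.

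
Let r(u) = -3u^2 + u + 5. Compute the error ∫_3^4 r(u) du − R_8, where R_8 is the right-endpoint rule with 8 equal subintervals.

1.2578125

Exact integral: ∫_3^4 r(u) du = -28.5.
R_8 = -29.7578125.
Error = -28.5 − (-29.7578125) = 1.2578125.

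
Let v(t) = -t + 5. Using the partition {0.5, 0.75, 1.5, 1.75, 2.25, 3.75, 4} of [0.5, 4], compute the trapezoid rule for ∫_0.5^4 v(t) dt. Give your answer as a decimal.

Subinterval widths: 0.25, 0.75, 0.25, 0.5, 1.5, 0.25.
v(0.5) = 4.5, v(0.75) = 4.25, v(1.5) = 3.5, v(1.75) = 3.25, v(2.25) = 2.75, v(3.75) = 1.25, v(4) = 1.
On each subinterval the trapezoid contributes (Δt_i/2)·[v(t_{i-1}) + v(t_i)].
Sum = 9.625.

9.625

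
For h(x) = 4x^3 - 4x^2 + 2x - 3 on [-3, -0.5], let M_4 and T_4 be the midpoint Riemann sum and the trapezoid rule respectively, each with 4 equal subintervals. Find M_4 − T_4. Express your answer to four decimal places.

M_4 ≈ -130.986328.
T_4 = -137.08984375.
M_4 − T_4 ≈ 6.1035.

6.1035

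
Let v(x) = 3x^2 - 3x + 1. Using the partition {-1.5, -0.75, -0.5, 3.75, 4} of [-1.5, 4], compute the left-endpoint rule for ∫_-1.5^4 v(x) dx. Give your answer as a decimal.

32.21875

Subinterval widths: 0.75, 0.25, 4.25, 0.25.
Left endpoints: -1.5, -0.75, -0.5, 3.75.
v(-1.5) = 12.25, v(-0.75) = 4.9375, v(-0.5) = 3.25, v(3.75) = 31.9375.
Sum = Σ Δx_i · v(x_i).
Sum = 32.21875.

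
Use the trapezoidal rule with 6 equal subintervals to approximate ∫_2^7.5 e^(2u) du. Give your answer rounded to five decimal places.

Δu = (7.5 − 2)/6 = 11/12.
f(2) ≈ 54.59815, f(35/12) ≈ 341.49510, f(23/6) ≈ 2135.94973, f(4.75) ≈ 13359.72683, f(17/3) ≈ 83561.09612, f(79/12) ≈ 522649.66744, f(7.5) ≈ 3269017.37247.
T_6 = (Δu/2)·[f(u_0) + 2f(u_1) + ... + 2f(u_{5}) + f(u_6)].
Sum ≈ 2068535.26049.

2068535.26049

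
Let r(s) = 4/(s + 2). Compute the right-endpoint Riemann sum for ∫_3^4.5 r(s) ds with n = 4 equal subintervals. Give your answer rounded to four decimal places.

1.0156

Δs = (4.5 − 3)/4 = 0.375.
Right endpoints: 3.375, 3.75, 4.125, 4.5.
r(3.375) = 32/43, r(3.75) = 16/23, r(4.125) = 32/49, r(4.5) = 8/13.
Sum = Δs · [r(3.375) + r(3.75) + r(4.125) + r(4.5)].
Sum ≈ 1.0156.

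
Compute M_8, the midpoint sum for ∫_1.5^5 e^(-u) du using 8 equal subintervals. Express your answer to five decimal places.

0.21468

Δu = (5 − 1.5)/8 = 0.4375.
Midpoints: 1.71875, 2.15625, 2.59375, 3.03125, 3.46875, 3.90625, 4.34375, 4.78125.
f(1.71875) ≈ 0.17929, f(2.15625) ≈ 0.11576, f(2.59375) ≈ 0.07474, f(3.03125) ≈ 0.04826, f(3.46875) ≈ 0.03116, f(3.90625) ≈ 0.02012, f(4.34375) ≈ 0.01299, f(4.78125) ≈ 0.00839.
Sum = Δu · [f(1.71875) + f(2.15625) + f(2.59375) + ...].
Sum ≈ 0.21468.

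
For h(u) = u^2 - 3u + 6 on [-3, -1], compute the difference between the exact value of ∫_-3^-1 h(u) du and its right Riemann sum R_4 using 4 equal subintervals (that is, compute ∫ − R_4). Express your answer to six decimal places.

Exact integral: ∫_-3^-1 h(u) du ≈ 32.66666667.
R_4 = 29.25.
Error ≈ 32.66666667 − 29.25 ≈ 3.416667.

3.416667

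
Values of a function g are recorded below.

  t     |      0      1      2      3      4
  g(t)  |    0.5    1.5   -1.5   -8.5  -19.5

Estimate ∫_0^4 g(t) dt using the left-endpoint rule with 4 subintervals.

Δt = 1.
Sum = 1·[0.5 + 1.5 + (-1.5) + (-8.5)] = -8.

-8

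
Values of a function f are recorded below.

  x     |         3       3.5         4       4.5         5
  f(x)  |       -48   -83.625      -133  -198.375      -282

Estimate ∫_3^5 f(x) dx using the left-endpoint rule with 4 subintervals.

Δx = 0.5.
Sum = 0.5·[(-48) + (-83.625) + (-133) + (-198.375)] = -231.5.

-231.5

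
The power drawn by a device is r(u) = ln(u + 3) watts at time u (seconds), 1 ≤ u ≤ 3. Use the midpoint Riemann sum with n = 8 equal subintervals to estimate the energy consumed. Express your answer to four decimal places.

3.2056

Δu = (3 − 1)/8 = 0.25.
Midpoints: 1.125, 1.375, 1.625, 1.875, 2.125, 2.375, 2.625, 2.875.
r(1.125) ≈ 1.4171, r(1.375) ≈ 1.4759, r(1.625) ≈ 1.5315, r(1.875) ≈ 1.5841, r(2.125) ≈ 1.6341, r(2.375) ≈ 1.6818, r(2.625) ≈ 1.7272, r(2.875) ≈ 1.7707.
Sum = Δu · [r(1.125) + r(1.375) + r(1.625) + ...].
Sum ≈ 3.2056.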